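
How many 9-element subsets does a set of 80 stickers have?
C(80,9) = 80!/(9!×71!) = 231900297200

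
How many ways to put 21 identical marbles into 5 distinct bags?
C(21+5-1, 5-1) = C(25, 4) = 12650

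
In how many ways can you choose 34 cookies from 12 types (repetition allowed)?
C(34+12-1, 12-1) = C(45, 11) = 10150595910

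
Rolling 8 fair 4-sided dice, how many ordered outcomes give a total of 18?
Coefficient of x^18 in (x + x² + ... + x^4)^8. By inclusion-exclusion on dice exceeding 4: Σ_j (-1)^j C(8,j)·C(18-1-4j, 7) = C(8,0)·C(17,7) - C(8,1)·C(13,7) + C(8,2)·C(9,7) = 1·19448 - 8·1716 + 28·36 = 6728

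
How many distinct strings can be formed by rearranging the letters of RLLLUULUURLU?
12! / (5! × 5! × 2!) = 16632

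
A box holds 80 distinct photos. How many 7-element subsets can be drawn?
C(80,7) = 80!/(7!×73!) = 3176716400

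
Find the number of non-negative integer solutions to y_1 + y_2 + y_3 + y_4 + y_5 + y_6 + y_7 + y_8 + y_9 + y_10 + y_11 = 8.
C(8+11-1, 11-1) = C(18, 10) = 43758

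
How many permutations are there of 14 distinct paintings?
14! = 87178291200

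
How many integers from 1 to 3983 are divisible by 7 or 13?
⌊3983/7⌋ + ⌊3983/13⌋ - ⌊3983/91⌋ = 569 + 306 - 43 = 832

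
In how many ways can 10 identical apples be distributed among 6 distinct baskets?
C(10+6-1, 6-1) = C(15, 5) = 3003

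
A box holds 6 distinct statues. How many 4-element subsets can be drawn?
C(6,4) = 6!/(4!×2!) = 15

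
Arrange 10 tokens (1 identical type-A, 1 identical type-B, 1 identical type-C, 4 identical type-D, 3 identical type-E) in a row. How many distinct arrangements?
10! / (1! × 1! × 1! × 4! × 3!) = 25200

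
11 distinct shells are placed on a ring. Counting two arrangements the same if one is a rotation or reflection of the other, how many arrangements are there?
(11-1)!/2 = 3628800/2 = 1814400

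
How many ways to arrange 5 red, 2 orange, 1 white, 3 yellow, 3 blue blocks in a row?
14! / (5! × 2! × 1! × 3! × 3!) = 10090080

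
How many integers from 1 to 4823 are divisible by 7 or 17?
⌊4823/7⌋ + ⌊4823/17⌋ - ⌊4823/119⌋ = 689 + 283 - 40 = 932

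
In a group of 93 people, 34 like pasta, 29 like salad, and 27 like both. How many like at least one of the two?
|A∪B| = |A| + |B| - |A∩B| = 34 + 29 - 27 = 36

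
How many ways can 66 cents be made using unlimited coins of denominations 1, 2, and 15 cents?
Coefficient of x^66 in 1/(1-x^1) · 1/(1-x^2) · 1/(1-x^15). Case on j = number of 15-cent coins (j = 0..4); remainder r = 66 - 15j is made from {1,2} in ⌊r/2⌋+1 ways. r = 66, 51, 36, 21, 6 → 34 + 26 + 19 + 11 + 4 = 94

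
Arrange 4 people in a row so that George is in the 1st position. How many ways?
Fix one position: (4-1)! = 6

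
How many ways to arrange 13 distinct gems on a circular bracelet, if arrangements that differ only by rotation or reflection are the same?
(13-1)!/2 = 479001600/2 = 239500800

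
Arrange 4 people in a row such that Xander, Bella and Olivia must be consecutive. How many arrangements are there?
Treat the 3 as one block: (4-3+1)! × 3! = 2 × 6 = 12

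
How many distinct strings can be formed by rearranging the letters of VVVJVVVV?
8! / (1! × 7!) = 8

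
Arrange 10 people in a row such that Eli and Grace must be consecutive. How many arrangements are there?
Treat the 2 as one block: (10-2+1)! × 2! = 362880 × 2 = 725760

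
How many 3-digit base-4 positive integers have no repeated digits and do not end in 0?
Last digit: 3 nonzero choices. First digit: 2 (nonzero, ≠last). Middle 1: P(2,1) = 2. Total = 12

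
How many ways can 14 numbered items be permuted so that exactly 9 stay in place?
Choose the 9 fixed points C(14,9) = 2002, derange the rest: !5 = Σ_{j=0}^{5} (-1)^j·5!/j! = 120 - 120 + 60 - 20 + 5 - 1 = 44. Product = 2002 × 44 = 88088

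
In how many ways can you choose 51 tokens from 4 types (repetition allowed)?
C(51+4-1, 4-1) = C(54, 3) = 24804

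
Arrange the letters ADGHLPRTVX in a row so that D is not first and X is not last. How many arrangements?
By inclusion-exclusion: 10! - 2×(10-1)! + (10-2)! = 3628800 - 725760 + 40320 = 2943360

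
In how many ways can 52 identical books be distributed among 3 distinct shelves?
C(52+3-1, 3-1) = C(54, 2) = 1431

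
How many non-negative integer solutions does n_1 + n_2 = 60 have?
C(60+2-1, 2-1) = C(61, 1) = 61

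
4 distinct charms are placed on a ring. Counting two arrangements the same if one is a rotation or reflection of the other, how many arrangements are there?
(4-1)!/2 = 6/2 = 3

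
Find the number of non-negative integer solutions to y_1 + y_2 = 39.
C(39+2-1, 2-1) = C(40, 1) = 40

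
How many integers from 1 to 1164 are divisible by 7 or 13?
⌊1164/7⌋ + ⌊1164/13⌋ - ⌊1164/91⌋ = 166 + 89 - 12 = 243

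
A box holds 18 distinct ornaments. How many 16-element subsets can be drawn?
C(18,16) = 18!/(16!×2!) = 153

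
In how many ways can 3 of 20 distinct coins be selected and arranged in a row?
P(20,3) = 20!/(20-3)! = 6840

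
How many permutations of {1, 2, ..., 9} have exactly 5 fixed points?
Choose the 5 fixed points C(9,5) = 126, derange the rest: !4 = Σ_{j=0}^{4} (-1)^j·4!/j! = 24 - 24 + 12 - 4 + 1 = 9. Product = 126 × 9 = 1134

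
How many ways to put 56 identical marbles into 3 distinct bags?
C(56+3-1, 3-1) = C(58, 2) = 1653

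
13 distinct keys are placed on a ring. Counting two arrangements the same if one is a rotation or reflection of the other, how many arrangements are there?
(13-1)!/2 = 479001600/2 = 239500800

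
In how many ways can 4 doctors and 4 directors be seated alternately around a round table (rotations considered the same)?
Fix one of the doctors: (4-1)! ways for the remaining doctors, × 4! ways for the directors = 6 × 24 = 144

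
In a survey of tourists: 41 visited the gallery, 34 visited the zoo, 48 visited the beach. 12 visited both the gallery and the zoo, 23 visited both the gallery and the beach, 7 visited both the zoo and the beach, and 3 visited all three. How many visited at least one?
|A∪B∪C| = 41+34+48-12-23-7+3 = 84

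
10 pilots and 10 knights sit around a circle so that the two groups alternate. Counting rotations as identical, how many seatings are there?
Fix one of the pilots: (10-1)! ways for the remaining pilots, × 10! ways for the knights = 362880 × 3628800 = 1316818944000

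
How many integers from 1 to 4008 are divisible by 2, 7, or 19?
⌊4008/2⌋+⌊4008/7⌋+⌊4008/19⌋ - ⌊4008/14⌋-⌊4008/38⌋-⌊4008/133⌋ + ⌊4008/266⌋ = 2004+572+210 - 286-105-30 + 15 = 2380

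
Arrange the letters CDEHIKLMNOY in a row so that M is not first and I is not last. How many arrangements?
By inclusion-exclusion: 11! - 2×(11-1)! + (11-2)! = 39916800 - 7257600 + 362880 = 33022080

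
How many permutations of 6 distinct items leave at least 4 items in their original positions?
Exactly j fixed points: C(6,j)·!(6-j); sum over j ≥ 4 (derangement numbers via !m = (m-1)·(!(m-1) + !(m-2)): !0..!2 = 1, 0, 1). Σ_{j=4}^{6} C(6,j)·!(6-j) = C(6,4)·!2 + C(6,5)·!1 + C(6,6)·!0 = 15·1 + 6·0 + 1·1 = 16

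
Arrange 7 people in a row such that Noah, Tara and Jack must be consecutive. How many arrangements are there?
Treat the 3 as one block: (7-3+1)! × 3! = 120 × 6 = 720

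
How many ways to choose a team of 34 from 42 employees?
C(42,34) = 42!/(34!×8!) = 118030185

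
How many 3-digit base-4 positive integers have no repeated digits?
First digit: 3 choices (nonzero). Then descending: 3 × 3 × 2 = 18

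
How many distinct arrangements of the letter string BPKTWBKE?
8! / (2! × 1! × 1! × 2! × 1! × 1!) = 10080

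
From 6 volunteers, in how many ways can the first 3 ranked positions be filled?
P(6,3) = 6!/(6-3)! = 120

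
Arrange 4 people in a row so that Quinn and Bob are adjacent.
Treat as block: (4-1)! × 2! = 6 × 2 = 12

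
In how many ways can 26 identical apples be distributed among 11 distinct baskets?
C(26+11-1, 11-1) = C(36, 10) = 254186856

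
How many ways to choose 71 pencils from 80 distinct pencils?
C(80,71) = 80!/(71!×9!) = 231900297200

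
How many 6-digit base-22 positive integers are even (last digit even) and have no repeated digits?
Last∈{0,2,4,6,8,10,12,14,16,18,20}. Last=0: 2441880. Last nonzero: 10×20×P(20,4) = 23256000. Total = 25697880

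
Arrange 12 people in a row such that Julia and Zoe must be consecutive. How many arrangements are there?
Treat the 2 as one block: (12-2+1)! × 2! = 39916800 × 2 = 79833600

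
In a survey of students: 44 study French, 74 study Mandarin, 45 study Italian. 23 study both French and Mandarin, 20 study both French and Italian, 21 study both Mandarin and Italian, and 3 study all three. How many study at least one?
|A∪B∪C| = 44+74+45-23-20-21+3 = 102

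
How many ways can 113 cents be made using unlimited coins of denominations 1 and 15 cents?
Coefficient of x^113 in 1/(1-x^1) · 1/(1-x^15). Use j coins of 15 for j = 0..⌊113/15⌋ = 7, the rest in 1s: 7 + 1 = 8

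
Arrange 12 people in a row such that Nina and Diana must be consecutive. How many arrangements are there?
Treat the 2 as one block: (12-2+1)! × 2! = 39916800 × 2 = 79833600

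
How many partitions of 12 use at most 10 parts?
By conjugation, equals partitions of 12 into parts ≤ 10. Let r_j(i) = number of partitions of i into parts ≤ j, for i = 0..12. r_1(i) = 1 for all i; r_j(i) = r_{j-1}(i) + r_j(i-j). Rows j = 2..10: ≤2: 1 1 2 2 3 3 4 4 5 5 6 6 7; ≤3: 1 1 2 3 4 5 7 8 10 12 14 16 19; ≤4: 1 1 2 3 5 6 9 11 15 18 23 27 34; ≤5: 1 1 2 3 5 7 10 13 18 23 30 37 47; ≤6: 1 1 2 3 5 7 11 14 20 26 35 44 58; ≤7: 1 1 2 3 5 7 11 15 21 28 38 49 65; ≤8: 1 1 2 3 5 7 11 15 22 29 40 52 70; ≤9: 1 1 2 3 5 7 11 15 22 30 41 54 73; ≤10: 1 1 2 3 5 7 11 15 22 30 42 55 75. r_10(12) = 75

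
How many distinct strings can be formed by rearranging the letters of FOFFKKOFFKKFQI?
14! / (1! × 4! × 2! × 1! × 6!) = 2522520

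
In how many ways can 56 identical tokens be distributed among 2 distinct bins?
C(56+2-1, 2-1) = C(57, 1) = 57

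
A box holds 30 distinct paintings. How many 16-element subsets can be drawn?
C(30,16) = 30!/(16!×14!) = 145422675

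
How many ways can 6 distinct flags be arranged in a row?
6! = 720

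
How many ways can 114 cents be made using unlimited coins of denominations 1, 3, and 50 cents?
Coefficient of x^114 in 1/(1-x^1) · 1/(1-x^3) · 1/(1-x^50). Case on j = number of 50-cent coins (j = 0..2); remainder r = 114 - 50j is made from {1,3} in ⌊r/3⌋+1 ways. r = 114, 64, 14 → 39 + 22 + 5 = 66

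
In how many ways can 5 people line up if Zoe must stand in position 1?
Fix one position: (5-1)! = 24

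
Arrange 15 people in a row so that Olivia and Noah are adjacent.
Treat as block: (15-1)! × 2! = 87178291200 × 2 = 174356582400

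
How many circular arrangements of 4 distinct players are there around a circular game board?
Circular: fix one position, arrange the rest. (4-1)! = 6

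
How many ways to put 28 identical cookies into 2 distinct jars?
C(28+2-1, 2-1) = C(29, 1) = 29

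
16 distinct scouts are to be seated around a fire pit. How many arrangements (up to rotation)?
Circular: fix one position, arrange the rest. (16-1)! = 1307674368000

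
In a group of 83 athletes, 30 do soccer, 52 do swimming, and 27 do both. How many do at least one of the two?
|A∪B| = |A| + |B| - |A∩B| = 30 + 52 - 27 = 55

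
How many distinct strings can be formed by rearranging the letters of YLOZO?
5! / (1! × 1! × 2! × 1!) = 60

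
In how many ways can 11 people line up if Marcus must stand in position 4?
Fix one position: (11-1)! = 3628800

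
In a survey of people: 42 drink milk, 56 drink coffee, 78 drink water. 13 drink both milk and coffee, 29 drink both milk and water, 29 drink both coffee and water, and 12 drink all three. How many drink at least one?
|A∪B∪C| = 42+56+78-13-29-29+12 = 117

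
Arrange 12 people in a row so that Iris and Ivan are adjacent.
Treat as block: (12-1)! × 2! = 39916800 × 2 = 79833600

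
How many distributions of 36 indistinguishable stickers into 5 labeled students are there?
C(36+5-1, 5-1) = C(40, 4) = 91390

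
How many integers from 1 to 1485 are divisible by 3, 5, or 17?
⌊1485/3⌋+⌊1485/5⌋+⌊1485/17⌋ - ⌊1485/15⌋-⌊1485/51⌋-⌊1485/85⌋ + ⌊1485/255⌋ = 495+297+87 - 99-29-17 + 5 = 739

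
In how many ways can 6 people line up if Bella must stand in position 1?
Fix one position: (6-1)! = 120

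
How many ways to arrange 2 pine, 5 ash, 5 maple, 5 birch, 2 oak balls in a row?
19! / (2! × 5! × 5! × 5! × 2!) = 17599117536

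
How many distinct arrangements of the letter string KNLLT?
5! / (1! × 1! × 1! × 2!) = 60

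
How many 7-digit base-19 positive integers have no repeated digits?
First digit: 18 choices (nonzero). Then descending: 18 × 18 × 17 × 16 × 15 × 14 × 13 = 240589440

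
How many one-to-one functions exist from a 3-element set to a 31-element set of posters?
P(31,3) = 31!/(31-3)! = 26970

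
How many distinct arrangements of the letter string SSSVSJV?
7! / (4! × 2! × 1!) = 105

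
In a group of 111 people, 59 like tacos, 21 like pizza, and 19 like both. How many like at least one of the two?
|A∪B| = |A| + |B| - |A∩B| = 59 + 21 - 19 = 61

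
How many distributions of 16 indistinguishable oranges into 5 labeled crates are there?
C(16+5-1, 5-1) = C(20, 4) = 4845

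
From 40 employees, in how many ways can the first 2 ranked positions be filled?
P(40,2) = 40!/(40-2)! = 1560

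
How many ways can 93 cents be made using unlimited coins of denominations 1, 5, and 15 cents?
Coefficient of x^93 in 1/(1-x^1) · 1/(1-x^5) · 1/(1-x^15). Case on j = number of 15-cent coins (j = 0..6); remainder r = 93 - 15j is made from {1,5} in ⌊r/5⌋+1 ways. r = 93, 78, 63, 48, 33, 18, 3 → 19 + 16 + 13 + 10 + 7 + 4 + 1 = 70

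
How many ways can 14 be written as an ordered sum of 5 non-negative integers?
C(14+5-1, 5-1) = C(18, 4) = 3060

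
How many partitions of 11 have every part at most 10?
Let r_j(i) = number of partitions of i into parts ≤ j, for i = 0..11. r_1(i) = 1 for all i; r_j(i) = r_{j-1}(i) + r_j(i-j). Rows j = 2..10: ≤2: 1 1 2 2 3 3 4 4 5 5 6 6; ≤3: 1 1 2 3 4 5 7 8 10 12 14 16; ≤4: 1 1 2 3 5 6 9 11 15 18 23 27; ≤5: 1 1 2 3 5 7 10 13 18 23 30 37; ≤6: 1 1 2 3 5 7 11 14 20 26 35 44; ≤7: 1 1 2 3 5 7 11 15 21 28 38 49; ≤8: 1 1 2 3 5 7 11 15 22 29 40 52; ≤9: 1 1 2 3 5 7 11 15 22 30 41 54; ≤10: 1 1 2 3 5 7 11 15 22 30 42 55. r_10(11) = 55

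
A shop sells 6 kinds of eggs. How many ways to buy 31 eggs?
C(31+6-1, 6-1) = C(36, 5) = 376992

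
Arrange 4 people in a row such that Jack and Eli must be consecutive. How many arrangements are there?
Treat the 2 as one block: (4-2+1)! × 2! = 6 × 2 = 12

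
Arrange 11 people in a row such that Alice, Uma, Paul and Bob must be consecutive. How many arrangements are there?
Treat the 4 as one block: (11-4+1)! × 4! = 40320 × 24 = 967680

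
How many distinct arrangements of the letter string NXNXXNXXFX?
10! / (3! × 1! × 6!) = 840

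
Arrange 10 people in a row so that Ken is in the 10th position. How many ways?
Fix one position: (10-1)! = 362880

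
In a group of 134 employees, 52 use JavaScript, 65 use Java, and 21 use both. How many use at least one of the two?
|A∪B| = |A| + |B| - |A∩B| = 52 + 65 - 21 = 96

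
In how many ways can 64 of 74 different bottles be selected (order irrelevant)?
C(74,64) = 74!/(64!×10!) = 718406958841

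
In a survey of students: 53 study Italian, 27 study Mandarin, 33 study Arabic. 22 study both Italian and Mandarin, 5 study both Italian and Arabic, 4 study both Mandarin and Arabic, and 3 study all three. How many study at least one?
|A∪B∪C| = 53+27+33-22-5-4+3 = 85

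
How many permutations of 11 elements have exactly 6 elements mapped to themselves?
Choose the 6 fixed points C(11,6) = 462, derange the rest: !5 = Σ_{j=0}^{5} (-1)^j·5!/j! = 120 - 120 + 60 - 20 + 5 - 1 = 44. Product = 462 × 44 = 20328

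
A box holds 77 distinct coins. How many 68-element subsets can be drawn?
C(77,68) = 77!/(68!×9!) = 161322559475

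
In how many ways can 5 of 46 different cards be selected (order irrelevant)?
C(46,5) = 46!/(5!×41!) = 1370754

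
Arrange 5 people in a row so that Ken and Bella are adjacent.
Treat as block: (5-1)! × 2! = 24 × 2 = 48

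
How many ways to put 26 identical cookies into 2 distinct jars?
C(26+2-1, 2-1) = C(27, 1) = 27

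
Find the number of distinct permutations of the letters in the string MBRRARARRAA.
11! / (5! × 4! × 1! × 1!) = 13860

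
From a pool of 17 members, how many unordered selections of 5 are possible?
C(17,5) = 17!/(5!×12!) = 6188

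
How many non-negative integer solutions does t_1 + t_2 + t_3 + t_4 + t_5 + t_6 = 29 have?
C(29+6-1, 6-1) = C(34, 5) = 278256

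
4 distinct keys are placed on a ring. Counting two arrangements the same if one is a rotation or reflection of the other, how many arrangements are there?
(4-1)!/2 = 6/2 = 3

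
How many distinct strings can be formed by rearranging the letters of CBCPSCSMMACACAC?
15! / (2! × 6! × 3! × 2! × 1! × 1!) = 75675600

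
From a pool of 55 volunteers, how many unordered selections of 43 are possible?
C(55,43) = 55!/(43!×12!) = 438729741450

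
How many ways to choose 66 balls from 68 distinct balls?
C(68,66) = 68!/(66!×2!) = 2278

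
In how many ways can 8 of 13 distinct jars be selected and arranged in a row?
P(13,8) = 13!/(13-8)! = 51891840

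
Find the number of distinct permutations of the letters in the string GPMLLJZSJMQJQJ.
14! / (1! × 1! × 4! × 2! × 1! × 2! × 1! × 2!) = 454053600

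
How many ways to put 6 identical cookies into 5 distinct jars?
C(6+5-1, 5-1) = C(10, 4) = 210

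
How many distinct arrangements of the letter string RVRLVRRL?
8! / (2! × 4! × 2!) = 420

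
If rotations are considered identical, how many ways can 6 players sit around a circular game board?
Circular: fix one position, arrange the rest. (6-1)! = 120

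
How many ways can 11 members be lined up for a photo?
11! = 39916800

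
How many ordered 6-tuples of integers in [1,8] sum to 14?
Coefficient of x^14 in (x + x² + ... + x^8)^6. By inclusion-exclusion on dice exceeding 8: Σ_j (-1)^j C(6,j)·C(14-1-8j, 5) = C(6,0)·C(13,5) - C(6,1)·C(5,5) = 1·1287 - 6·1 = 1281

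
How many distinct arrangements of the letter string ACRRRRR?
7! / (5! × 1! × 1!) = 42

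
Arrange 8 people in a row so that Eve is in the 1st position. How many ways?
Fix one position: (8-1)! = 5040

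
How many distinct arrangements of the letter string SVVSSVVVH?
9! / (3! × 1! × 5!) = 504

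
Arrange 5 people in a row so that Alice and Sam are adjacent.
Treat as block: (5-1)! × 2! = 24 × 2 = 48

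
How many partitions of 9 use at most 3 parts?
By conjugation, equals partitions of 9 into parts ≤ 3. Let r_j(i) = number of partitions of i into parts ≤ j, for i = 0..9. r_1(i) = 1 for all i; r_j(i) = r_{j-1}(i) + r_j(i-j). Rows j = 2..3: ≤2: 1 1 2 2 3 3 4 4 5 5; ≤3: 1 1 2 3 4 5 7 8 10 12. r_3(9) = 12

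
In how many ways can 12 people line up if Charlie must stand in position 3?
Fix one position: (12-1)! = 39916800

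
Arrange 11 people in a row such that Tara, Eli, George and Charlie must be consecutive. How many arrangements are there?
Treat the 4 as one block: (11-4+1)! × 4! = 40320 × 24 = 967680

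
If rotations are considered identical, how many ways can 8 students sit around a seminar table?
Circular: fix one position, arrange the rest. (8-1)! = 5040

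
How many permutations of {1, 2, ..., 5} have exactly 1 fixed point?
Choose the 1 fixed point C(5,1) = 5, derange the rest: !4 = Σ_{j=0}^{4} (-1)^j·4!/j! = 24 - 24 + 12 - 4 + 1 = 9. Product = 5 × 9 = 45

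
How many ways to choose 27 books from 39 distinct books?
C(39,27) = 39!/(27!×12!) = 3910797436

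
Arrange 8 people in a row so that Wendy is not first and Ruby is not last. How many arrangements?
By inclusion-exclusion: 8! - 2×(8-1)! + (8-2)! = 40320 - 10080 + 720 = 30960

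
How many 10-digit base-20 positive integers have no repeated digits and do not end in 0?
Last digit: 19 nonzero choices. First digit: 18 (nonzero, ≠last). Middle 8: P(18,8) = 1764322560. Total = 603398315520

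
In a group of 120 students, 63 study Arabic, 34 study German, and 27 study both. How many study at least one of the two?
|A∪B| = |A| + |B| - |A∩B| = 63 + 34 - 27 = 70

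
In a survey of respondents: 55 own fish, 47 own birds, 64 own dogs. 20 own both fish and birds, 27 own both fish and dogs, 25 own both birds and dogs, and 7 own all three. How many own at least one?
|A∪B∪C| = 55+47+64-20-27-25+7 = 101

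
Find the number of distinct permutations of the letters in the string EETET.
5! / (2! × 3!) = 10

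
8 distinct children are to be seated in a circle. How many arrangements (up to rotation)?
Circular: fix one position, arrange the rest. (8-1)! = 5040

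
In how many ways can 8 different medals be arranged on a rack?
8! = 40320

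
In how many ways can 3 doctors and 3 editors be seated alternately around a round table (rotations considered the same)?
Fix one of the doctors: (3-1)! ways for the remaining doctors, × 3! ways for the editors = 2 × 6 = 12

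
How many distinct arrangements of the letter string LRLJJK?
6! / (2! × 1! × 2! × 1!) = 180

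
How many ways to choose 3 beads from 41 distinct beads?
C(41,3) = 41!/(3!×38!) = 10660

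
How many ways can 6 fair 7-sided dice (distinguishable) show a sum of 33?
Coefficient of x^33 in (x + x² + ... + x^7)^6. By inclusion-exclusion on dice exceeding 7: Σ_j (-1)^j C(6,j)·C(33-1-7j, 5) = C(6,0)·C(32,5) - C(6,1)·C(25,5) + C(6,2)·C(18,5) - C(6,3)·C(11,5) = 1·201376 - 6·53130 + 15·8568 - 20·462 = 1876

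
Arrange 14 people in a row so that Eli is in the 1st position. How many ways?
Fix one position: (14-1)! = 6227020800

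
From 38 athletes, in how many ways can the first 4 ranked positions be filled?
P(38,4) = 38!/(38-4)! = 1771560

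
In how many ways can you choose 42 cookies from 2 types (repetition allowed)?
C(42+2-1, 2-1) = C(43, 1) = 43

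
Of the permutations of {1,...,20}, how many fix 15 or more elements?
Exactly j fixed points: C(20,j)·!(20-j); sum over j ≥ 15 (derangement numbers via !m = (m-1)·(!(m-1) + !(m-2)): !0..!5 = 1, 0, 1, 2, 9, 44). Σ_{j=15}^{20} C(20,j)·!(20-j) = C(20,15)·!5 + C(20,16)·!4 + C(20,17)·!3 + C(20,18)·!2 + C(20,19)·!1 + C(20,20)·!0 = 15504·44 + 4845·9 + 1140·2 + 190·1 + 20·0 + 1·1 = 728252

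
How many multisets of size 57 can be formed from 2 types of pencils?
C(57+2-1, 2-1) = C(58, 1) = 58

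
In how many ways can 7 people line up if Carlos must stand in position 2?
Fix one position: (7-1)! = 720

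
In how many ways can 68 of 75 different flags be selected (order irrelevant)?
C(75,68) = 75!/(68!×7!) = 1984829850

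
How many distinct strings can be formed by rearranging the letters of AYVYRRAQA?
9! / (3! × 2! × 1! × 2! × 1!) = 15120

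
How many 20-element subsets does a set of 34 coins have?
C(34,20) = 34!/(20!×14!) = 1391975640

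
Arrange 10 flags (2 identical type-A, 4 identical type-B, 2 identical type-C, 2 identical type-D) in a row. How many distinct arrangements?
10! / (2! × 4! × 2! × 2!) = 18900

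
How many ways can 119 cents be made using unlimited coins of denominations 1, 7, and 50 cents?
Coefficient of x^119 in 1/(1-x^1) · 1/(1-x^7) · 1/(1-x^50). Case on j = number of 50-cent coins (j = 0..2); remainder r = 119 - 50j is made from {1,7} in ⌊r/7⌋+1 ways. r = 119, 69, 19 → 18 + 10 + 3 = 31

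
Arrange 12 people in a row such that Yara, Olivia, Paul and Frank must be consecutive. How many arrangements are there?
Treat the 4 as one block: (12-4+1)! × 4! = 362880 × 24 = 8709120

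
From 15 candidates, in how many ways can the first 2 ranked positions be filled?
P(15,2) = 15!/(15-2)! = 210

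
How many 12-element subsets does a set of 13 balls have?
C(13,12) = 13!/(12!×1!) = 13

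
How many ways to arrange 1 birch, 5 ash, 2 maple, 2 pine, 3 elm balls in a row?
13! / (1! × 5! × 2! × 2! × 3!) = 2162160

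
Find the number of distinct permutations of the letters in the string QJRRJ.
5! / (2! × 2! × 1!) = 30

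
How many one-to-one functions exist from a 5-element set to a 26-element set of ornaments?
P(26,5) = 26!/(26-5)! = 7893600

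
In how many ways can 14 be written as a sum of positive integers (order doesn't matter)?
Pentagonal recurrence p(n) = p(n-1) + p(n-2) - p(n-5) - p(n-7) + p(n-12) + p(n-15) - ... gives p(0..13) = 1, 1, 2, 3, 5, 7, 11, 15, 22, 30, 42, 56, 77, 101. p(14) = p(13) + p(12) - p(9) - p(7) + p(2) = 101 + 77 - 30 - 15 + 2 = 135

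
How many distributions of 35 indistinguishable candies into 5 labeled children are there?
C(35+5-1, 5-1) = C(39, 4) = 82251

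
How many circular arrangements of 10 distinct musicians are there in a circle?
Circular: fix one position, arrange the rest. (10-1)! = 362880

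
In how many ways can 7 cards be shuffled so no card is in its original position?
!7 = Σ_{j=0}^{7} (-1)^j·7!/j! = 5040 - 5040 + 2520 - 840 + 210 - 42 + 7 - 1 = 1854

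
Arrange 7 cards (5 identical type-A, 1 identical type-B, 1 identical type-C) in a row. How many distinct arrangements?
7! / (5! × 1! × 1!) = 42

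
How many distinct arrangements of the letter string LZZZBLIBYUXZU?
13! / (2! × 4! × 1! × 2! × 2! × 1! × 1!) = 32432400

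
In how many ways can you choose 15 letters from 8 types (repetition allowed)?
C(15+8-1, 8-1) = C(22, 7) = 170544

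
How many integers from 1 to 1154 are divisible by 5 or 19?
⌊1154/5⌋ + ⌊1154/19⌋ - ⌊1154/95⌋ = 230 + 60 - 12 = 278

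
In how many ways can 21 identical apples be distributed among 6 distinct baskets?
C(21+6-1, 6-1) = C(26, 5) = 65780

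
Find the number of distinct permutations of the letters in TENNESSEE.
9! / (1! × 4! × 2! × 2!) = 3780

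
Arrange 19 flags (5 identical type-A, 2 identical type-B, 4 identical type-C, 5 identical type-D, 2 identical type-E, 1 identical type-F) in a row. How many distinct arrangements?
19! / (5! × 2! × 4! × 5! × 2! × 1!) = 87995587680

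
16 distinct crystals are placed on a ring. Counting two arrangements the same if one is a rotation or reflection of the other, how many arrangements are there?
(16-1)!/2 = 1307674368000/2 = 653837184000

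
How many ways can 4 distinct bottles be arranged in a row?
4! = 24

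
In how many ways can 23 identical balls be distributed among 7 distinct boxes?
C(23+7-1, 7-1) = C(29, 6) = 475020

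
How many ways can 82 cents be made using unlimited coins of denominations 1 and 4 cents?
Coefficient of x^82 in 1/(1-x^1) · 1/(1-x^4). Use j coins of 4 for j = 0..⌊82/4⌋ = 20, the rest in 1s: 20 + 1 = 21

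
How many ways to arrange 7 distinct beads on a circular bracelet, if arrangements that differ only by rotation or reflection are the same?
(7-1)!/2 = 720/2 = 360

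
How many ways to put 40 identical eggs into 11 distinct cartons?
C(40+11-1, 11-1) = C(50, 10) = 10272278170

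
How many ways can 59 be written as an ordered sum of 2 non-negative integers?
C(59+2-1, 2-1) = C(60, 1) = 60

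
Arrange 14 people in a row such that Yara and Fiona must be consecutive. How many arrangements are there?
Treat the 2 as one block: (14-2+1)! × 2! = 6227020800 × 2 = 12454041600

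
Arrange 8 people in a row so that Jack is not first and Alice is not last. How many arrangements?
By inclusion-exclusion: 8! - 2×(8-1)! + (8-2)! = 40320 - 10080 + 720 = 30960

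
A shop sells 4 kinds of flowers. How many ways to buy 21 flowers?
C(21+4-1, 4-1) = C(24, 3) = 2024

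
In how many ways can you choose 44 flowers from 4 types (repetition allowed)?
C(44+4-1, 4-1) = C(47, 3) = 16215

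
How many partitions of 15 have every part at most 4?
Let r_j(i) = number of partitions of i into parts ≤ j, for i = 0..15. r_1(i) = 1 for all i; r_j(i) = r_{j-1}(i) + r_j(i-j). Rows j = 2..4: ≤2: 1 1 2 2 3 3 4 4 5 5 6 6 7 7 8 8; ≤3: 1 1 2 3 4 5 7 8 10 12 14 16 19 21 24 27; ≤4: 1 1 2 3 5 6 9 11 15 18 23 27 34 39 47 54. r_4(15) = 54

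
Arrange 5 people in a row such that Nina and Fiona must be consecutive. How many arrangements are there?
Treat the 2 as one block: (5-2+1)! × 2! = 24 × 2 = 48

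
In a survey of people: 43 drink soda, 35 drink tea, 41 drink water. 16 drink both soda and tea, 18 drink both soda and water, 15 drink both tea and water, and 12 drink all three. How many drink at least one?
|A∪B∪C| = 43+35+41-16-18-15+12 = 82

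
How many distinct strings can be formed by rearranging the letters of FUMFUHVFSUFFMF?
14! / (3! × 1! × 1! × 6! × 2! × 1!) = 10090080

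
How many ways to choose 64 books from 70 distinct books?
C(70,64) = 70!/(64!×6!) = 131115985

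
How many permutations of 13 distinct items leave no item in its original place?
!13 = Σ_{j=0}^{13} (-1)^j·13!/j! = 6227020800 - 6227020800 + 3113510400 - 1037836800 + 259459200 - 51891840 + 8648640 - 1235520 + 154440 - 17160 + 1716 - 156 + 13 - 1 = 2290792932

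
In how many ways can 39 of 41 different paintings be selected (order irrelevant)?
C(41,39) = 41!/(39!×2!) = 820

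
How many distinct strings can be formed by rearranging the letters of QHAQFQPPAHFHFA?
14! / (3! × 2! × 3! × 3! × 3!) = 33633600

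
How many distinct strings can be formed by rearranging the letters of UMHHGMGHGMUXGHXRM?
17! / (4! × 1! × 4! × 4! × 2! × 2!) = 6432426000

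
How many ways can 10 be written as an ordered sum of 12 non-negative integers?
C(10+12-1, 12-1) = C(21, 11) = 352716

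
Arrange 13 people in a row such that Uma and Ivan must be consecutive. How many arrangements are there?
Treat the 2 as one block: (13-2+1)! × 2! = 479001600 × 2 = 958003200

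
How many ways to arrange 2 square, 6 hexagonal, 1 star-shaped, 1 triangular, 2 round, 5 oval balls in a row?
17! / (2! × 6! × 1! × 1! × 2! × 5!) = 1029188160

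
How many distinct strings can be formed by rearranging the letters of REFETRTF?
8! / (2! × 2! × 2! × 2!) = 2520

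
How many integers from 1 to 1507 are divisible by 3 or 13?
⌊1507/3⌋ + ⌊1507/13⌋ - ⌊1507/39⌋ = 502 + 115 - 38 = 579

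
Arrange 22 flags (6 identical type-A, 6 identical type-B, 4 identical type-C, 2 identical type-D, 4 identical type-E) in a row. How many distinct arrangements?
22! / (6! × 6! × 4! × 2! × 4!) = 1882127847600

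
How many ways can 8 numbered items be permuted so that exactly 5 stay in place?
Choose the 5 fixed points C(8,5) = 56, derange the rest: !3 = Σ_{j=0}^{3} (-1)^j·3!/j! = 6 - 6 + 3 - 1 = 2. Product = 56 × 2 = 112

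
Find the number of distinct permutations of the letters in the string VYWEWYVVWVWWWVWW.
16! / (1! × 2! × 5! × 8!) = 2162160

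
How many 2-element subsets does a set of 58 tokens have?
C(58,2) = 58!/(2!×56!) = 1653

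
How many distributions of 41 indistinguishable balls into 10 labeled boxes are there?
C(41+10-1, 10-1) = C(50, 9) = 2505433700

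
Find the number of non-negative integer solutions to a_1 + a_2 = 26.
C(26+2-1, 2-1) = C(27, 1) = 27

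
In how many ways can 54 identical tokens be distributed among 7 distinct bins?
C(54+7-1, 7-1) = C(60, 6) = 50063860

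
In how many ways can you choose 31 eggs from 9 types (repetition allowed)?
C(31+9-1, 9-1) = C(39, 8) = 61523748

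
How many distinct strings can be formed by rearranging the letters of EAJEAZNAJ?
9! / (2! × 1! × 3! × 1! × 2!) = 15120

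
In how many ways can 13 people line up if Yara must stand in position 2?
Fix one position: (13-1)! = 479001600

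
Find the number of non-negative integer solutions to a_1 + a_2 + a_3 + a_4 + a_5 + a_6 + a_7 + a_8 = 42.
C(42+8-1, 8-1) = C(49, 7) = 85900584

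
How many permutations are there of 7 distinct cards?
7! = 5040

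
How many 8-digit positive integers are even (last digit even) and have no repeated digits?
Last∈{0,2,4,6,8}. Last=0: 181440. Last nonzero: 4×8×P(8,6) = 645120. Total = 826560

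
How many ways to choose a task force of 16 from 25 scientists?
C(25,16) = 25!/(16!×9!) = 2042975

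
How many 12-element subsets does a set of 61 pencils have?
C(61,12) = 61!/(12!×49!) = 1742058970275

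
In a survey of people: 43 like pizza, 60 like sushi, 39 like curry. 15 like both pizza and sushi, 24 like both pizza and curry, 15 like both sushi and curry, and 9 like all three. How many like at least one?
|A∪B∪C| = 43+60+39-15-24-15+9 = 97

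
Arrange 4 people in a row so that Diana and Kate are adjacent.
Treat as block: (4-1)! × 2! = 6 × 2 = 12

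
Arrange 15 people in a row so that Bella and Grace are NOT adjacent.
Total - adjacent = 15! - (15-1)!×2 = 1307674368000 - 174356582400 = 1133317785600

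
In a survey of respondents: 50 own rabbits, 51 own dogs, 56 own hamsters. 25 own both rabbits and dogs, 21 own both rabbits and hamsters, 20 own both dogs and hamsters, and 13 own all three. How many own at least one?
|A∪B∪C| = 50+51+56-25-21-20+13 = 104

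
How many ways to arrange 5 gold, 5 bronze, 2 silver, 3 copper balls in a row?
15! / (5! × 5! × 2! × 3!) = 7567560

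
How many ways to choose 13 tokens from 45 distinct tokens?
C(45,13) = 45!/(13!×32!) = 73006209045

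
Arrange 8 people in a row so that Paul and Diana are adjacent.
Treat as block: (8-1)! × 2! = 5040 × 2 = 10080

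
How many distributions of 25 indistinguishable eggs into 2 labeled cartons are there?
C(25+2-1, 2-1) = C(26, 1) = 26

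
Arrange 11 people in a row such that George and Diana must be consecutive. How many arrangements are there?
Treat the 2 as one block: (11-2+1)! × 2! = 3628800 × 2 = 7257600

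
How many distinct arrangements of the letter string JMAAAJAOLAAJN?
13! / (3! × 1! × 1! × 1! × 6! × 1!) = 1441440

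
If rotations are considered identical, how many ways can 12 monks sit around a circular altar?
Circular: fix one position, arrange the rest. (12-1)! = 39916800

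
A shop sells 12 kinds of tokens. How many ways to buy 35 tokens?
C(35+12-1, 12-1) = C(46, 11) = 13340783196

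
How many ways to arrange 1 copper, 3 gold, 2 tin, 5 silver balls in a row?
11! / (1! × 3! × 2! × 5!) = 27720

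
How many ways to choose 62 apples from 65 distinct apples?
C(65,62) = 65!/(62!×3!) = 43680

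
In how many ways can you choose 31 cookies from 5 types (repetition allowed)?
C(31+5-1, 5-1) = C(35, 4) = 52360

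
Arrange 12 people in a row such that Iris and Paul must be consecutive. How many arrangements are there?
Treat the 2 as one block: (12-2+1)! × 2! = 39916800 × 2 = 79833600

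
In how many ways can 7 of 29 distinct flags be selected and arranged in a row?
P(29,7) = 29!/(29-7)! = 7866331200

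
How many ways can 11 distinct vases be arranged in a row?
11! = 39916800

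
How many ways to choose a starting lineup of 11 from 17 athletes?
C(17,11) = 17!/(11!×6!) = 12376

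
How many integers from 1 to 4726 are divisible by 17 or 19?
⌊4726/17⌋ + ⌊4726/19⌋ - ⌊4726/323⌋ = 278 + 248 - 14 = 512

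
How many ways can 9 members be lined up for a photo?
9! = 362880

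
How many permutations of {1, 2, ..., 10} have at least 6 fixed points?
Exactly j fixed points: C(10,j)·!(10-j); sum over j ≥ 6 (derangement numbers via !m = (m-1)·(!(m-1) + !(m-2)): !0..!4 = 1, 0, 1, 2, 9). Σ_{j=6}^{10} C(10,j)·!(10-j) = C(10,6)·!4 + C(10,7)·!3 + C(10,8)·!2 + C(10,9)·!1 + C(10,10)·!0 = 210·9 + 120·2 + 45·1 + 10·0 + 1·1 = 2176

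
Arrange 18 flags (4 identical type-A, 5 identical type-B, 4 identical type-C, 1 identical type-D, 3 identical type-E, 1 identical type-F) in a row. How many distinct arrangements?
18! / (4! × 5! × 4! × 1! × 3! × 1!) = 15437822400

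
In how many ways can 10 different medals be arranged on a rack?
10! = 3628800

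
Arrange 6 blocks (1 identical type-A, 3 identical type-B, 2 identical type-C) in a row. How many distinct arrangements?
6! / (1! × 3! × 2!) = 60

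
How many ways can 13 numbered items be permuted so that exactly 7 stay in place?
Choose the 7 fixed points C(13,7) = 1716, derange the rest: !6 = Σ_{j=0}^{6} (-1)^j·6!/j! = 720 - 720 + 360 - 120 + 30 - 6 + 1 = 265. Product = 1716 × 265 = 454740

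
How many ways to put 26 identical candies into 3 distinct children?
C(26+3-1, 3-1) = C(28, 2) = 378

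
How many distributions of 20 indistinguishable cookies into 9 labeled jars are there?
C(20+9-1, 9-1) = C(28, 8) = 3108105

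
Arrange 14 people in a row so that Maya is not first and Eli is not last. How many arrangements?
By inclusion-exclusion: 14! - 2×(14-1)! + (14-2)! = 87178291200 - 12454041600 + 479001600 = 75203251200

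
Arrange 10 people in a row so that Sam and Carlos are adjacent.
Treat as block: (10-1)! × 2! = 362880 × 2 = 725760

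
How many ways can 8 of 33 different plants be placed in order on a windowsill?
P(33,8) = 33!/(33-8)! = 559809169920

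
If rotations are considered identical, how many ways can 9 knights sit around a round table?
Circular: fix one position, arrange the rest. (9-1)! = 40320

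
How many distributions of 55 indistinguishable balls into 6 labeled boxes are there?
C(55+6-1, 6-1) = C(60, 5) = 5461512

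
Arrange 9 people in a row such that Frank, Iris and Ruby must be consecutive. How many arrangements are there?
Treat the 3 as one block: (9-3+1)! × 3! = 5040 × 6 = 30240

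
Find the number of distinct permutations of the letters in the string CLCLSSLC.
8! / (3! × 2! × 3!) = 560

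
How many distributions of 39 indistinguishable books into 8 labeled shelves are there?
C(39+8-1, 8-1) = C(46, 7) = 53524680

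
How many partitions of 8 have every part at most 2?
Let r_j(i) = number of partitions of i into parts ≤ j, for i = 0..8. r_1(i) = 1 for all i; r_j(i) = r_{j-1}(i) + r_j(i-j). Rows j = 2..2: ≤2: 1 1 2 2 3 3 4 4 5. r_2(8) = 5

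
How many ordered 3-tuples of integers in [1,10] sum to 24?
Coefficient of x^24 in (x + x² + ... + x^10)^3. By inclusion-exclusion on dice exceeding 10: Σ_j (-1)^j C(3,j)·C(24-1-10j, 2) = C(3,0)·C(23,2) - C(3,1)·C(13,2) + C(3,2)·C(3,2) = 1·253 - 3·78 + 3·3 = 28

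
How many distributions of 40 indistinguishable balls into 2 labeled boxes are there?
C(40+2-1, 2-1) = C(41, 1) = 41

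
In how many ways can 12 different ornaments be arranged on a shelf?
12! = 479001600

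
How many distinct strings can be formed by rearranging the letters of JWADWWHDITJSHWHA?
16! / (4! × 1! × 2! × 1! × 1! × 2! × 2! × 3!) = 18162144000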